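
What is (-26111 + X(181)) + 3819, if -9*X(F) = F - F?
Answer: -22292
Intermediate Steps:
X(F) = 0 (X(F) = -(F - F)/9 = -⅑*0 = 0)
(-26111 + X(181)) + 3819 = (-26111 + 0) + 3819 = -26111 + 3819 = -22292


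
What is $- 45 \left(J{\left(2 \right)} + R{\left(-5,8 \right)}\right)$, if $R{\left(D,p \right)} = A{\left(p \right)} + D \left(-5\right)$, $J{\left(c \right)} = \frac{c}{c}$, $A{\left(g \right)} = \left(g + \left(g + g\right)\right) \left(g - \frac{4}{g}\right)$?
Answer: $-9270$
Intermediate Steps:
$A{\left(g \right)} = 3 g \left(g - \frac{4}{g}\right)$ ($A{\left(g \right)} = \left(g + 2 g\right) \left(g - \frac{4}{g}\right) = 3 g \left(g - \frac{4}{g}\right)$)
$J{\left(c \right)} = 1$
$R{\left(D,p \right)} = -12 - 5 D + 3 p^{2}$ ($R{\left(D,p \right)} = \left(-12 + 3 p^{2}\right) + D \left(-5\right) = \left(-12 + 3 p^{2}\right) - 5 D = -12 - 5 D + 3 p^{2}$)
$- 45 \left(J{\left(2 \right)} + R{\left(-5,8 \right)}\right) = - 45 \left(1 - \left(-13 - 192\right)\right) = - 45 \left(1 + \left(-12 + 25 + 3 \cdot 64\right)\right) = - 45 \left(1 + \left(-12 + 25 + 192\right)\right) = - 45 \left(1 + 205\right) = \left(-45\right) 206 = -9270$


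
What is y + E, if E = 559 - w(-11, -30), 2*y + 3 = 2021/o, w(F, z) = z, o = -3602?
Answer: 4230329/7204 ≈ 587.22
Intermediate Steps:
y = -12827/7204 (y = -3/2 + (2021/(-3602))/2 = -3/2 + (2021*(-1/3602))/2 = -3/2 + (½)*(-2021/3602) = -3/2 - 2021/7204 = -12827/7204 ≈ -1.7805)
E = 589 (E = 559 - 1*(-30) = 559 + 30 = 589)
y + E = -12827/7204 + 589 = 4230329/7204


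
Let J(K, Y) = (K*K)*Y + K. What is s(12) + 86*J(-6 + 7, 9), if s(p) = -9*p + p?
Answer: 764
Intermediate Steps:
s(p) = -8*p
J(K, Y) = K + Y*K**2 (J(K, Y) = K**2*Y + K = Y*K**2 + K = K + Y*K**2)
s(12) + 86*J(-6 + 7, 9) = -8*12 + 86*((-6 + 7)*(1 + (-6 + 7)*9)) = -96 + 86*(1*(1 + 1*9)) = -96 + 86*(1*(1 + 9)) = -96 + 86*(1*10) = -96 + 86*10 = -96 + 860 = 764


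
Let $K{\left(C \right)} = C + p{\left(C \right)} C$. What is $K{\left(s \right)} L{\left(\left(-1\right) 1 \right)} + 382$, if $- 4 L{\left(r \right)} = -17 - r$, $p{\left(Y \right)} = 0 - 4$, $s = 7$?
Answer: $298$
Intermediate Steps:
$p{\left(Y \right)} = -4$ ($p{\left(Y \right)} = 0 - 4 = -4$)
$K{\left(C \right)} = - 3 C$ ($K{\left(C \right)} = C - 4 C = - 3 C$)
$L{\left(r \right)} = \frac{17}{4} + \frac{r}{4}$ ($L{\left(r \right)} = - \frac{-17 - r}{4} = \frac{17}{4} + \frac{r}{4}$)
$K{\left(s \right)} L{\left(\left(-1\right) 1 \right)} + 382 = \left(-3\right) 7 \left(\frac{17}{4} + \frac{\left(-1\right) 1}{4}\right) + 382 = - 21 \left(\frac{17}{4} + \frac{1}{4} \left(-1\right)\right) + 382 = - 21 \left(\frac{17}{4} - \frac{1}{4}\right) + 382 = \left(-21\right) 4 + 382 = -84 + 382 = 298$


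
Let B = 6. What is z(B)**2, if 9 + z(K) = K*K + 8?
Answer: 1225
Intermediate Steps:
z(K) = -1 + K**2 (z(K) = -9 + (K*K + 8) = -9 + (K**2 + 8) = -9 + (8 + K**2) = -1 + K**2)
z(B)**2 = (-1 + 6**2)**2 = (-1 + 36)**2 = 35**2 = 1225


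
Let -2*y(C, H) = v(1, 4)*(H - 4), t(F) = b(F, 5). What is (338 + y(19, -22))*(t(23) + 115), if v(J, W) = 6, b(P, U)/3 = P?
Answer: 76544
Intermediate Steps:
b(P, U) = 3*P
t(F) = 3*F
y(C, H) = 12 - 3*H (y(C, H) = -3*(H - 4) = -3*(-4 + H) = -(-24 + 6*H)/2 = 12 - 3*H)
(338 + y(19, -22))*(t(23) + 115) = (338 + (12 - 3*(-22)))*(3*23 + 115) = (338 + (12 + 66))*(69 + 115) = (338 + 78)*184 = 416*184 = 76544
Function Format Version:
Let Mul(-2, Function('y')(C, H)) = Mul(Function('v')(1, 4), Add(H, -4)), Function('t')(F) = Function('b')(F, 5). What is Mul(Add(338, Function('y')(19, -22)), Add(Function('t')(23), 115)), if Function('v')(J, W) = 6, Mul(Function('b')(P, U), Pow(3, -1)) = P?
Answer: 76544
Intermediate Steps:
Function('b')(P, U) = Mul(3, P)
Function('t')(F) = Mul(3, F)
Function('y')(C, H) = Add(12, Mul(-3, H)) (Function('y')(C, H) = Mul(Rational(-1, 2), Mul(6, Add(H, -4))) = Mul(Rational(-1, 2), Mul(6, Add(-4, H))) = Mul(Rational(-1, 2), Add(-24, Mul(6, H))) = Add(12, Mul(-3, H)))
Mul(Add(338, Function('y')(19, -22)), Add(Function('t')(23), 115)) = Mul(Add(338, Add(12, Mul(-3, -22))), Add(Mul(3, 23), 115)) = Mul(Add(338, Add(12, 66)), Add(69, 115)) = Mul(Add(338, 78), 184) = Mul(416, 184) = 76544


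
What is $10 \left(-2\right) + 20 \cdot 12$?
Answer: $220$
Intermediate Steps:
$10 \left(-2\right) + 20 \cdot 12 = -20 + 240 = 220$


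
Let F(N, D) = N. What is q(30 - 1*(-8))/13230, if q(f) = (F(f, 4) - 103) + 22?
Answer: -43/13230 ≈ -0.0032502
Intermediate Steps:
q(f) = -81 + f (q(f) = (f - 103) + 22 = (-103 + f) + 22 = -81 + f)
q(30 - 1*(-8))/13230 = (-81 + (30 - 1*(-8)))/13230 = (-81 + (30 + 8))*(1/13230) = (-81 + 38)*(1/13230) = -43*1/13230 = -43/13230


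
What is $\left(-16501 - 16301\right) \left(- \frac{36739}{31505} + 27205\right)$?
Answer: $- \frac{28113176694372}{31505} \approx -8.9234 \cdot 10^{8}$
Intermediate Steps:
$\left(-16501 - 16301\right) \left(- \frac{36739}{31505} + 27205\right) = - 32802 \left(\left(-36739\right) \frac{1}{31505} + 27205\right) = - 32802 \left(- \frac{36739}{31505} + 27205\right) = \left(-32802\right) \frac{857056786}{31505} = - \frac{28113176694372}{31505}$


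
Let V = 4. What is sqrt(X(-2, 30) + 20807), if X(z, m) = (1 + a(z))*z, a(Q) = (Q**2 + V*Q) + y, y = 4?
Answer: sqrt(20805) ≈ 144.24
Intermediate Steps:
a(Q) = 4 + Q**2 + 4*Q (a(Q) = (Q**2 + 4*Q) + 4 = 4 + Q**2 + 4*Q)
X(z, m) = z*(5 + z**2 + 4*z) (X(z, m) = (1 + (4 + z**2 + 4*z))*z = (5 + z**2 + 4*z)*z = z*(5 + z**2 + 4*z))
sqrt(X(-2, 30) + 20807) = sqrt(-2*(5 + (-2)**2 + 4*(-2)) + 20807) = sqrt(-2*(5 + 4 - 8) + 20807) = sqrt(-2*1 + 20807) = sqrt(-2 + 20807) = sqrt(20805)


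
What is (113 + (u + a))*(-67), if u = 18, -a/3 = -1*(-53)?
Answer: 1876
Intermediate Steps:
a = -159 (a = -(-3)*(-53) = -3*53 = -159)
(113 + (u + a))*(-67) = (113 + (18 - 159))*(-67) = (113 - 141)*(-67) = -28*(-67) = 1876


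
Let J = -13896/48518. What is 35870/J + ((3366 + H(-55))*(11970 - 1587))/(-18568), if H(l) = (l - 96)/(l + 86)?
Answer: -127098435889505/999831096 ≈ -1.2712e+5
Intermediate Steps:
J = -6948/24259 (J = -13896*1/48518 = -6948/24259 ≈ -0.28641)
H(l) = (-96 + l)/(86 + l)
35870/J + ((3366 + H(-55))*(11970 - 1587))/(-18568) = 35870/(-6948/24259) + ((3366 + (-96 - 55)/(86 - 55))*(11970 - 1587))/(-18568) = 35870*(-24259/6948) + ((3366 - 151/31)*10383)*(-1/18568) = -435085165/3474 + ((3366 + (1/31)*(-151))*10383)*(-1/18568) = -435085165/3474 + ((3366 - 151/31)*10383)*(-1/18568) = -435085165/3474 + ((104195/31)*10383)*(-1/18568) = -435085165/3474 + (1081856685/31)*(-1/18568) = -435085165/3474 - 1081856685/575608 = -127098435889505/999831096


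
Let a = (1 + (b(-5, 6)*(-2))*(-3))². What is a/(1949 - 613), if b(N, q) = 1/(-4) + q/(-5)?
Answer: 5929/133600 ≈ 0.044379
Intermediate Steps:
b(N, q) = -¼ - q/5 (b(N, q) = 1*(-¼) + q*(-⅕) = -¼ - q/5)
a = 5929/100 (a = (1 + ((-¼ - ⅕*6)*(-2))*(-3))² = (1 + ((-¼ - 6/5)*(-2))*(-3))² = (1 - 29/20*(-2)*(-3))² = (1 + (29/10)*(-3))² = (1 - 87/10)² = (-77/10)² = 5929/100 ≈ 59.290)
a/(1949 - 613) = 5929/(100*(1949 - 613)) = (5929/100)/1336 = (5929/100)*(1/1336) = 5929/133600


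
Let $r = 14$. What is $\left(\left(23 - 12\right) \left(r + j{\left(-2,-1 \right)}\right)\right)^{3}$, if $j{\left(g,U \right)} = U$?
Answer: $2924207$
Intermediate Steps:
$\left(\left(23 - 12\right) \left(r + j{\left(-2,-1 \right)}\right)\right)^{3} = \left(\left(23 - 12\right) \left(14 - 1\right)\right)^{3} = \left(11 \cdot 13\right)^{3} = 143^{3} = 2924207$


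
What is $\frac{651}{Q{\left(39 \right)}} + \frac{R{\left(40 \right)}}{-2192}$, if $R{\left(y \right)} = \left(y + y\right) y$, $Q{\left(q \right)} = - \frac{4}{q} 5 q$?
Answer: $- \frac{93187}{2740} \approx -34.01$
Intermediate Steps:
$Q{\left(q \right)} = -20$ ($Q{\left(q \right)} = - \frac{20}{q} q = -20$)
$R{\left(y \right)} = 2 y^{2}$ ($R{\left(y \right)} = 2 y y = 2 y^{2}$)
$\frac{651}{Q{\left(39 \right)}} + \frac{R{\left(40 \right)}}{-2192} = \frac{651}{-20} + \frac{2 \cdot 40^{2}}{-2192} = 651 \left(- \frac{1}{20}\right) + 2 \cdot 1600 \left(- \frac{1}{2192}\right) = - \frac{651}{20} + 3200 \left(- \frac{1}{2192}\right) = - \frac{651}{20} - \frac{200}{137} = - \frac{93187}{2740}$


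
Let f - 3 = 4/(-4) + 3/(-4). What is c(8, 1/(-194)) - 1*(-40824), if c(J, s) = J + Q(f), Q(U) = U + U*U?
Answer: 653357/16 ≈ 40835.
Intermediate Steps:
f = 5/4 (f = 3 + (4/(-4) + 3/(-4)) = 3 + (4*(-¼) + 3*(-¼)) = 3 + (-1 - ¾) = 3 - 7/4 = 5/4 ≈ 1.2500)
Q(U) = U + U²
c(J, s) = 45/16 + J (c(J, s) = J + 5*(1 + 5/4)/4 = J + (5/4)*(9/4) = J + 45/16 = 45/16 + J)
c(8, 1/(-194)) - 1*(-40824) = (45/16 + 8) - 1*(-40824) = 173/16 + 40824 = 653357/16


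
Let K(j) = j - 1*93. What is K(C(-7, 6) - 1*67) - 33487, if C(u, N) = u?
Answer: -33654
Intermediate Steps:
K(j) = -93 + j (K(j) = j - 93 = -93 + j)
K(C(-7, 6) - 1*67) - 33487 = (-93 + (-7 - 1*67)) - 33487 = (-93 + (-7 - 67)) - 33487 = (-93 - 74) - 33487 = -167 - 33487 = -33654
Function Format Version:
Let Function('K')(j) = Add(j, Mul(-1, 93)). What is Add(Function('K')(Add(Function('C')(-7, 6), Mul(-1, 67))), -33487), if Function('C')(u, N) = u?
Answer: -33654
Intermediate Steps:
Function('K')(j) = Add(-93, j) (Function('K')(j) = Add(j, -93) = Add(-93, j))
Add(Function('K')(Add(Function('C')(-7, 6), Mul(-1, 67))), -33487) = Add(Add(-93, Add(-7, Mul(-1, 67))), -33487) = Add(Add(-93, Add(-7, -67)), -33487) = Add(Add(-93, -74), -33487) = Add(-167, -33487) = -33654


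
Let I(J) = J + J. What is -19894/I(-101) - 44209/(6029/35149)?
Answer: -156884145778/608929 ≈ -2.5764e+5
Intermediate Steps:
I(J) = 2*J
-19894/I(-101) - 44209/(6029/35149) = -19894/(2*(-101)) - 44209/(6029/35149) = -19894/(-202) - 44209/(6029*(1/35149)) = -19894*(-1/202) - 44209/6029/35149 = 9947/101 - 44209*35149/6029 = 9947/101 - 1553902141/6029 = -156884145778/608929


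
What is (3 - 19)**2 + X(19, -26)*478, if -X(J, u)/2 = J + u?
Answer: 6948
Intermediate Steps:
X(J, u) = -2*J - 2*u (X(J, u) = -2*(J + u) = -2*J - 2*u)
(3 - 19)**2 + X(19, -26)*478 = (3 - 19)**2 + (-2*19 - 2*(-26))*478 = (-16)**2 + (-38 + 52)*478 = 256 + 14*478 = 256 + 6692 = 6948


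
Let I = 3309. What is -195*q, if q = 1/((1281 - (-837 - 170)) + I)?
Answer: -195/5597 ≈ -0.034840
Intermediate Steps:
q = 1/5597 (q = 1/((1281 - (-837 - 170)) + 3309) = 1/((1281 - 1*(-1007)) + 3309) = 1/((1281 + 1007) + 3309) = 1/(2288 + 3309) = 1/5597 ≈ 0.00017867)
-195*q = -195*1/5597 = -195/5597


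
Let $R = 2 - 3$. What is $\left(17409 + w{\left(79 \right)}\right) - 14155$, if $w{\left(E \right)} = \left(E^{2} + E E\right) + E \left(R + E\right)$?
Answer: $21898$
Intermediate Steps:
$R = -1$ ($R = 2 - 3 = -1$)
$w{\left(E \right)} = 2 E^{2} + E \left(-1 + E\right)$ ($w{\left(E \right)} = \left(E^{2} + E E\right) + E \left(-1 + E\right) = \left(E^{2} + E^{2}\right) + E \left(-1 + E\right) = 2 E^{2} + E \left(-1 + E\right)$)
$\left(17409 + w{\left(79 \right)}\right) - 14155 = \left(17409 + 79 \left(-1 + 3 \cdot 79\right)\right) - 14155 = \left(17409 + 79 \left(-1 + 237\right)\right) - 14155 = \left(17409 + 79 \cdot 236\right) - 14155 = \left(17409 + 18644\right) - 14155 = 36053 - 14155 = 21898$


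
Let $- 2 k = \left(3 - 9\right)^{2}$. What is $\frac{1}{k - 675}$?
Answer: $- \frac{1}{693} \approx -0.001443$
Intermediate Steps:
$k = -18$ ($k = - \frac{\left(3 - 9\right)^{2}}{2} = - \frac{\left(-6\right)^{2}}{2} = \left(- \frac{1}{2}\right) 36 = -18$)
$\frac{1}{k - 675} = \frac{1}{-18 - 675} = \frac{1}{-693} = - \frac{1}{693}$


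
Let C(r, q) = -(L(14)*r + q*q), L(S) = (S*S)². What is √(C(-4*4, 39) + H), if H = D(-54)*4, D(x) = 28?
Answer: √613247 ≈ 783.10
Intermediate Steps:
L(S) = S⁴ (L(S) = (S²)² = S⁴)
C(r, q) = -q² - 38416*r (C(r, q) = -(14⁴*r + q*q) = -(38416*r + q²) = -(q² + 38416*r) = -q² - 38416*r)
H = 112 (H = 28*4 = 112)
√(C(-4*4, 39) + H) = √((-1*39² - (-153664)*4) + 112) = √((-1*1521 - 38416*(-16)) + 112) = √((-1521 + 614656) + 112) = √(613135 + 112) = √613247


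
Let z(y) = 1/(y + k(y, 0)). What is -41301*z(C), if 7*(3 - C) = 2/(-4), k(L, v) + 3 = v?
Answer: -578214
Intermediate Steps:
k(L, v) = -3 + v
C = 43/14 (C = 3 - 2/(7*(-4)) = 3 - 2*(-1)/(7*4) = 3 - ⅐*(-½) = 3 + 1/14 = 43/14 ≈ 3.0714)
z(y) = 1/(-3 + y) (z(y) = 1/(y + (-3 + 0)) = 1/(y - 3) = 1/(-3 + y))
-41301*z(C) = -41301/(-3 + 43/14) = -41301/1/14 = -41301*14 = -578214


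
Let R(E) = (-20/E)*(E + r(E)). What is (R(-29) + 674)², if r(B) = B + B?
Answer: 376996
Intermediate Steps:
r(B) = 2*B
R(E) = -60 (R(E) = (-20/E)*(E + 2*E) = (-20/E)*(3*E) = -60)
(R(-29) + 674)² = (-60 + 674)² = 614² = 376996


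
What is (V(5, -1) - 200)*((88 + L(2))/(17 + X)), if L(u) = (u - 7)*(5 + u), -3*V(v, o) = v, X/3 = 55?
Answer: -32065/546 ≈ -58.727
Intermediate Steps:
X = 165 (X = 3*55 = 165)
V(v, o) = -v/3
L(u) = (-7 + u)*(5 + u)
(V(5, -1) - 200)*((88 + L(2))/(17 + X)) = (-⅓*5 - 200)*((88 + (-35 + 2² - 2*2))/(17 + 165)) = (-5/3 - 200)*((88 + (-35 + 4 - 4))/182) = -605*(88 - 35)/(3*182) = -32065/(3*182) = -605/3*53/182 = -32065/546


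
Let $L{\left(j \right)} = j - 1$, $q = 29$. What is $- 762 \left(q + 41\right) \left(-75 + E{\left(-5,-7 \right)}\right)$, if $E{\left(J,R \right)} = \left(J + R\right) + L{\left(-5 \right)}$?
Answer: $4960620$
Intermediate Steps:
$L{\left(j \right)} = -1 + j$
$E{\left(J,R \right)} = -6 + J + R$ ($E{\left(J,R \right)} = \left(J + R\right) - 6 = -6 + J + R$)
$- 762 \left(q + 41\right) \left(-75 + E{\left(-5,-7 \right)}\right) = - 762 \left(29 + 41\right) \left(-75 - 18\right) = - 762 \cdot 70 \left(-75 - 18\right) = - 762 \cdot 70 \left(-93\right) = \left(-762\right) \left(-6510\right) = 4960620$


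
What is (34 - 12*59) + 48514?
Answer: 47840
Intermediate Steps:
(34 - 12*59) + 48514 = (34 - 708) + 48514 = -674 + 48514 = 47840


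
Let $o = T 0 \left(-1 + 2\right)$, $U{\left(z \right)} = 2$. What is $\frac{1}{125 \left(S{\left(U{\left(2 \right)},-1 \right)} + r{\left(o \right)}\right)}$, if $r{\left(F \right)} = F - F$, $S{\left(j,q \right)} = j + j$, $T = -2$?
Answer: $\frac{1}{500} \approx 0.002$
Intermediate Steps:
$o = 0$ ($o = - 2 \cdot 0 \left(-1 + 2\right) = - 2 \cdot 0 \cdot 1 = \left(-2\right) 0 = 0$)
$S{\left(j,q \right)} = 2 j$
$r{\left(F \right)} = 0$
$\frac{1}{125 \left(S{\left(U{\left(2 \right)},-1 \right)} + r{\left(o \right)}\right)} = \frac{1}{125 \left(2 \cdot 2 + 0\right)} = \frac{1}{125 \left(4 + 0\right)} = \frac{1}{125 \cdot 4} = \frac{1}{500}$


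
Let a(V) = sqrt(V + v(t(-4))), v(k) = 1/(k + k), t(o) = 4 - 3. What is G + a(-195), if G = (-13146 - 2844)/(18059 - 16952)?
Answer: -130/9 + I*sqrt(778)/2 ≈ -14.444 + 13.946*I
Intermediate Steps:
t(o) = 1
G = -130/9 (G = -15990/1107 = -15990*1/1107 = -130/9 ≈ -14.444)
v(k) = 1/(2*k)
a(V) = sqrt(1/2 + V) (a(V) = sqrt(V + (1/2)/1) = sqrt(V + (1/2)*1) = sqrt(V + 1/2) = sqrt(1/2 + V))
G + a(-195) = -130/9 + sqrt(2 + 4*(-195))/2 = -130/9 + sqrt(2 - 780)/2 = -130/9 + sqrt(-778)/2 = -130/9 + (I*sqrt(778))/2 = -130/9 + I*sqrt(778)/2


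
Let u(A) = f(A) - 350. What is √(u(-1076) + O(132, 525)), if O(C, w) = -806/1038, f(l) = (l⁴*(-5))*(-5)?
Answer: √9026591933466352893/519 ≈ 5.7889e+6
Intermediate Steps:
f(l) = 25*l⁴ (f(l) = -5*l⁴*(-5) = 25*l⁴)
O(C, w) = -403/519 (O(C, w) = -806*1/1038 = -403/519)
u(A) = -350 + 25*A⁴ (u(A) = 25*A⁴ - 350 = -350 + 25*A⁴)
√(u(-1076) + O(132, 525)) = √((-350 + 25*(-1076)⁴) - 403/519) = √((-350 + 25*1340445266176) - 403/519) = √((-350 + 33511131654400) - 403/519) = √(33511131654050 - 403/519) = √(17392277328451547/519) = √9026591933466352893/519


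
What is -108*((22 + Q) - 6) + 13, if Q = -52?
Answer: 3901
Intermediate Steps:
-108*((22 + Q) - 6) + 13 = -108*((22 - 52) - 6) + 13 = -108*(-30 - 6) + 13 = -108*(-36) + 13 = 3888 + 13 = 3901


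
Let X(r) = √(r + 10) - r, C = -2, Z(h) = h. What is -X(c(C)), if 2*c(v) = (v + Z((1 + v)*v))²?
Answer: -√10 ≈ -3.1623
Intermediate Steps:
c(v) = (v + v*(1 + v))²/2 (c(v) = (v + (1 + v)*v)²/2 = (v + v*(1 + v))²/2)
X(r) = √(10 + r) - r
-X(c(C)) = -(√(10 + (½)*(-2)²*(2 - 2)²) - (-2)²*(2 - 2)²/2) = -(√(10 + (½)*4*0²) - 4*0²/2) = -(√(10 + (½)*4*0) - 4*0/2) = -(√(10 + 0) - 1*0) = -(√10 + 0) = -√10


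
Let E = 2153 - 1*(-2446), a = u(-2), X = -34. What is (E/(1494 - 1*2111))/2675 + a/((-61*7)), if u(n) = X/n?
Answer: -30021848/704752825 ≈ -0.042599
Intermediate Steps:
u(n) = -34/n
a = 17 (a = -34/(-2) = -34*(-½) = 17)
E = 4599 (E = 2153 + 2446 = 4599)
(E/(1494 - 1*2111))/2675 + a/((-61*7)) = (4599/(1494 - 1*2111))/2675 + 17/((-61*7)) = (4599/(1494 - 2111))*(1/2675) + 17/(-427) = (4599/(-617))*(1/2675) + 17*(-1/427) = (4599*(-1/617))*(1/2675) - 17/427 = -4599/617*1/2675 - 17/427 = -4599/1650475 - 17/427 = -30021848/704752825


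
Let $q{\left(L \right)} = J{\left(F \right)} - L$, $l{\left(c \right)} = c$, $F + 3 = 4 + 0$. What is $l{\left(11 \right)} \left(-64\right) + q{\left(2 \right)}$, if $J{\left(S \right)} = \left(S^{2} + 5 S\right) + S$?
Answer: $-699$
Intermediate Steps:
$F = 1$ ($F = -3 + \left(4 + 0\right) = -3 + 4 = 1$)
$J{\left(S \right)} = S^{2} + 6 S$
$q{\left(L \right)} = 7 - L$ ($q{\left(L \right)} = 1 \left(6 + 1\right) - L = 1 \cdot 7 - L = 7 - L$)
$l{\left(11 \right)} \left(-64\right) + q{\left(2 \right)} = 11 \left(-64\right) + \left(7 - 2\right) = -704 + \left(7 - 2\right) = -704 + 5 = -699$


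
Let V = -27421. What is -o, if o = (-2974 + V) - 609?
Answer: 31004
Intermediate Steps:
o = -31004 (o = (-2974 - 27421) - 609 = -30395 - 609 = -31004)
-o = -1*(-31004) = 31004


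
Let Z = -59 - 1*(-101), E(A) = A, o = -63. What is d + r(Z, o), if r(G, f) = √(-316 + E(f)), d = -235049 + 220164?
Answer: -14885 + I*√379 ≈ -14885.0 + 19.468*I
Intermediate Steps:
d = -14885
Z = 42 (Z = -59 + 101 = 42)
r(G, f) = √(-316 + f)
d + r(Z, o) = -14885 + √(-316 - 63) = -14885 + √(-379) = -14885 + I*√379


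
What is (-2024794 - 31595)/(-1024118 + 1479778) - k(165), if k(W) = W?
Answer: -77240289/455660 ≈ -169.51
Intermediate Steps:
(-2024794 - 31595)/(-1024118 + 1479778) - k(165) = (-2024794 - 31595)/(-1024118 + 1479778) - 1*165 = -2056389/455660 - 165 = -77240289/455660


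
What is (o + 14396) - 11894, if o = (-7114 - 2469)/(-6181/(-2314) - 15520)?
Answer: 89861736760/35907099 ≈ 2502.6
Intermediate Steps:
o = 22175062/35907099 (o = -9583/(-6181*(-1/2314) - 15520) = -9583/(6181/2314 - 15520) = -9583/(-35907099/2314) = -9583*(-2314/35907099) = 22175062/35907099 ≈ 0.61757)
(o + 14396) - 11894 = (22175062/35907099 + 14396) - 11894 = 516940772266/35907099 - 11894 = 89861736760/35907099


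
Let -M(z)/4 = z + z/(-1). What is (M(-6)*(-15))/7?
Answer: 0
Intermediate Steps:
M(z) = 0 (M(z) = -4*(z + z/(-1)) = -4*(z + z*(-1)) = -4*(z - z) = -4*0 = 0)
(M(-6)*(-15))/7 = (0*(-15))/7 = 0*(⅐) = 0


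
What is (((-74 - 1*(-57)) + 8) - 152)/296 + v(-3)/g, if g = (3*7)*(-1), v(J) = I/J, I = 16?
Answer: -5407/18648 ≈ -0.28995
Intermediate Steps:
v(J) = 16/J
g = -21 (g = 21*(-1) = -21)
(((-74 - 1*(-57)) + 8) - 152)/296 + v(-3)/g = (((-74 - 1*(-57)) + 8) - 152)/296 + (16/(-3))/(-21) = (((-74 + 57) + 8) - 152)*(1/296) + (16*(-⅓))*(-1/21) = ((-17 + 8) - 152)*(1/296) - 16/3*(-1/21) = (-9 - 152)*(1/296) + 16/63 = -161*1/296 + 16/63 = -161/296 + 16/63 = -5407/18648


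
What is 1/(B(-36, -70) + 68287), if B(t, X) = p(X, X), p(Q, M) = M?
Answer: 1/68217 ≈ 1.4659e-5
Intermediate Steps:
B(t, X) = X
1/(B(-36, -70) + 68287) = 1/(-70 + 68287) = 1/68217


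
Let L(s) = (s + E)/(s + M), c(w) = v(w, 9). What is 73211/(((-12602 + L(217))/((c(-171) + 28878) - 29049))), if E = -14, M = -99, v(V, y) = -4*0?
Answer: 492417186/495611 ≈ 993.56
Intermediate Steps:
v(V, y) = 0
c(w) = 0
L(s) = (-14 + s)/(-99 + s) (L(s) = (s - 14)/(s - 99) = (-14 + s)/(-99 + s))
73211/(((-12602 + L(217))/((c(-171) + 28878) - 29049))) = 73211/(((-12602 + (-14 + 217)/(-99 + 217))/((0 + 28878) - 29049))) = 73211/(((-12602 + 203/118)/(28878 - 29049))) = 73211/(((-12602 + (1/118)*203)/(-171))) = 73211/(((-12602 + 203/118)*(-1/171))) = 73211/((-1486833/118*(-1/171))) = 73211/(495611/6726) = 73211*(6726/495611) = 492417186/495611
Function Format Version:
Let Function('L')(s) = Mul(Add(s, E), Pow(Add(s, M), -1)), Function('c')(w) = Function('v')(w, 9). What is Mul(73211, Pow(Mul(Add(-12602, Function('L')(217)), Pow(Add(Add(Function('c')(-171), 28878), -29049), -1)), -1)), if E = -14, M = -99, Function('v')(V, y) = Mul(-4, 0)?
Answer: Rational(492417186, 495611) ≈ 993.56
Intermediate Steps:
Function('v')(V, y) = 0
Function('c')(w) = 0
Function('L')(s) = Mul(Pow(Add(-99, s), -1), Add(-14, s)) (Function('L')(s) = Mul(Add(s, -14), Pow(Add(s, -99), -1)) = Mul(Add(-14, s), Pow(Add(-99, s), -1)) = Mul(Pow(Add(-99, s), -1), Add(-14, s)))
Mul(73211, Pow(Mul(Add(-12602, Function('L')(217)), Pow(Add(Add(Function('c')(-171), 28878), -29049), -1)), -1)) = Mul(73211, Pow(Mul(Add(-12602, Mul(Pow(Add(-99, 217), -1), Add(-14, 217))), Pow(Add(Add(0, 28878), -29049), -1)), -1)) = Mul(73211, Pow(Mul(Add(-12602, Mul(Pow(118, -1), 203)), Pow(Add(28878, -29049), -1)), -1)) = Mul(73211, Pow(Mul(Add(-12602, Mul(Rational(1, 118), 203)), Pow(-171, -1)), -1)) = Mul(73211, Pow(Mul(Add(-12602, Rational(203, 118)), Rational(-1, 171)), -1)) = Mul(73211, Pow(Mul(Rational(-1486833, 118), Rational(-1, 171)), -1)) = Mul(73211, Pow(Rational(495611, 6726), -1)) = Mul(73211, Rational(6726, 495611)) = Rational(492417186, 495611)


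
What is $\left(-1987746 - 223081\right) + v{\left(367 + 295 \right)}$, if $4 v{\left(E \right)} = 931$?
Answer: $- \frac{8842377}{4} \approx -2.2106 \cdot 10^{6}$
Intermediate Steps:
$v{\left(E \right)} = \frac{931}{4}$ ($v{\left(E \right)} = \frac{1}{4} \cdot 931 = \frac{931}{4}$)
$\left(-1987746 - 223081\right) + v{\left(367 + 295 \right)} = \left(-1987746 - 223081\right) + \frac{931}{4} = -2210827 + \frac{931}{4} = - \frac{8842377}{4}$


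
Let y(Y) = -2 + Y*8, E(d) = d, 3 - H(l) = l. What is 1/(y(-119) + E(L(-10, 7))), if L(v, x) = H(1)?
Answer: -1/952 ≈ -0.0010504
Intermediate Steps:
H(l) = 3 - l
L(v, x) = 2 (L(v, x) = 3 - 1*1 = 3 - 1 = 2)
y(Y) = -2 + 8*Y
1/(y(-119) + E(L(-10, 7))) = 1/((-2 + 8*(-119)) + 2) = 1/((-2 - 952) + 2) = 1/(-954 + 2) = 1/(-952) = -1/952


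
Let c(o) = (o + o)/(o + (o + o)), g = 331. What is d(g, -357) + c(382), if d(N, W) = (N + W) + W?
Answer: -1147/3 ≈ -382.33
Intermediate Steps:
d(N, W) = N + 2*W
c(o) = 2/3 (c(o) = (2*o)/(o + 2*o) = (2*o)/((3*o)) = (2*o)*(1/(3*o)) = 2/3)
d(g, -357) + c(382) = (331 + 2*(-357)) + 2/3 = (331 - 714) + 2/3 = -383 + 2/3 = -1147/3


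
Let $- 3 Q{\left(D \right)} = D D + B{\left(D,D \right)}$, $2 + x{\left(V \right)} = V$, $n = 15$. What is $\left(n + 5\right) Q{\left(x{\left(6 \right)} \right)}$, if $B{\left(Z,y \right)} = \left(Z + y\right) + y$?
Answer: $- \frac{560}{3} \approx -186.67$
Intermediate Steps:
$B{\left(Z,y \right)} = Z + 2 y$
$x{\left(V \right)} = -2 + V$
$Q{\left(D \right)} = - D - \frac{D^{2}}{3}$ ($Q{\left(D \right)} = - \frac{D D + \left(D + 2 D\right)}{3} = - \frac{D^{2} + 3 D}{3} = - D - \frac{D^{2}}{3}$)
$\left(n + 5\right) Q{\left(x{\left(6 \right)} \right)} = \left(15 + 5\right) \frac{\left(-2 + 6\right) \left(-3 - \left(-2 + 6\right)\right)}{3} = 20 \cdot \frac{1}{3} \cdot 4 \left(-3 - 4\right) = 20 \cdot \frac{1}{3} \cdot 4 \left(-7\right) = 20 \left(- \frac{28}{3}\right) = - \frac{560}{3}$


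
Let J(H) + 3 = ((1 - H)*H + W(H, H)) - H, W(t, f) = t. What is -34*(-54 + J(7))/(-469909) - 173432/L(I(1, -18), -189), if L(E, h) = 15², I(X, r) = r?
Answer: -7408910458/9611775 ≈ -770.82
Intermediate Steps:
J(H) = -3 + H*(1 - H) (J(H) = -3 + (((1 - H)*H + H) - H) = -3 + ((H*(1 - H) + H) - H) = -3 + ((H + H*(1 - H)) - H) = -3 + H*(1 - H))
L(E, h) = 225
-34*(-54 + J(7))/(-469909) - 173432/L(I(1, -18), -189) = -34*(-54 + (-3 + 7 - 1*7²))/(-469909) - 173432/225 = -34*(-54 + (-3 + 7 - 1*49))*(-1/469909) - 173432*1/225 = -34*(-54 + (-3 + 7 - 49))*(-1/469909) - 173432/225 = -34*(-54 - 45)*(-1/469909) - 173432/225 = -34*(-99)*(-1/469909) - 173432/225 = 3366*(-1/469909) - 173432/225 = -306/42719 - 173432/225 = -7408910458/9611775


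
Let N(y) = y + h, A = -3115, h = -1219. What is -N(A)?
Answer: 4334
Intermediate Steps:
N(y) = -1219 + y (N(y) = y - 1219 = -1219 + y)
-N(A) = -(-1219 - 3115) = -1*(-4334) = 4334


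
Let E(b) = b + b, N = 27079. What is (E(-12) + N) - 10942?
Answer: 16113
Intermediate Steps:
E(b) = 2*b
(E(-12) + N) - 10942 = (2*(-12) + 27079) - 10942 = (-24 + 27079) - 10942 = 27055 - 10942 = 16113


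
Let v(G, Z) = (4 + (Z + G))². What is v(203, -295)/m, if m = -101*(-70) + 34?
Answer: 121/111 ≈ 1.0901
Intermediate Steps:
v(G, Z) = (4 + G + Z)² (v(G, Z) = (4 + (G + Z))² = (4 + G + Z)²)
m = 7104 (m = 7070 + 34 = 7104)
v(203, -295)/m = (4 + 203 - 295)²/7104 = (-88)²*(1/7104) = 7744*(1/7104) = 121/111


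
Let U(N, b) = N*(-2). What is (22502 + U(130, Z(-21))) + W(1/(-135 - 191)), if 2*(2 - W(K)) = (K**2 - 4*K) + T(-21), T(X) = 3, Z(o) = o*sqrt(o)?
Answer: 4727686555/212552 ≈ 22243.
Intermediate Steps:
Z(o) = o**(3/2)
W(K) = 1/2 + 2*K - K**2/2 (W(K) = 2 - ((K**2 - 4*K) + 3)/2 = 2 - (3 + K**2 - 4*K)/2 = 2 + (-3/2 + 2*K - K**2/2) = 1/2 + 2*K - K**2/2)
U(N, b) = -2*N
(22502 + U(130, Z(-21))) + W(1/(-135 - 191)) = (22502 - 2*130) + (1/2 + 2/(-135 - 191) - 1/(2*(-135 - 191)**2)) = (22502 - 260) + (1/2 + 2/(-326) - (1/(-326))**2/2) = 22242 + (1/2 + 2*(-1/326) - (-1/326)**2/2) = 22242 + (1/2 - 1/163 - 1/2*1/106276) = 22242 + (1/2 - 1/163 - 1/212552) = 22242 + 104971/212552 = 4727686555/212552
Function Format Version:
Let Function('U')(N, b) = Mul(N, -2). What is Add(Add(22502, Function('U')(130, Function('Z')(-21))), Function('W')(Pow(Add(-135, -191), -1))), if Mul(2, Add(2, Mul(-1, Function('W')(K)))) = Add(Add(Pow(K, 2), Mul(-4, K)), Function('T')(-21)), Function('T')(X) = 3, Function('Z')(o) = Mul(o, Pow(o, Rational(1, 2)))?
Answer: Rational(4727686555, 212552) ≈ 22243.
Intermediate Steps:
Function('Z')(o) = Pow(o, Rational(3, 2))
Function('W')(K) = Add(Rational(1, 2), Mul(2, K), Mul(Rational(-1, 2), Pow(K, 2))) (Function('W')(K) = Add(2, Mul(Rational(-1, 2), Add(Add(Pow(K, 2), Mul(-4, K)), 3))) = Add(2, Mul(Rational(-1, 2), Add(3, Pow(K, 2), Mul(-4, K)))) = Add(2, Add(Rational(-3, 2), Mul(2, K), Mul(Rational(-1, 2), Pow(K, 2)))) = Add(Rational(1, 2), Mul(2, K), Mul(Rational(-1, 2), Pow(K, 2))))
Function('U')(N, b) = Mul(-2, N)
Add(Add(22502, Function('U')(130, Function('Z')(-21))), Function('W')(Pow(Add(-135, -191), -1))) = Add(Add(22502, Mul(-2, 130)), Add(Rational(1, 2), Mul(2, Pow(Add(-135, -191), -1)), Mul(Rational(-1, 2), Pow(Pow(Add(-135, -191), -1), 2)))) = Add(Add(22502, -260), Add(Rational(1, 2), Mul(2, Pow(-326, -1)), Mul(Rational(-1, 2), Pow(Pow(-326, -1), 2)))) = Add(22242, Add(Rational(1, 2), Mul(2, Rational(-1, 326)), Mul(Rational(-1, 2), Pow(Rational(-1, 326), 2)))) = Add(22242, Add(Rational(1, 2), Rational(-1, 163), Mul(Rational(-1, 2), Rational(1, 106276)))) = Add(22242, Add(Rational(1, 2), Rational(-1, 163), Rational(-1, 212552))) = Add(22242, Rational(104971, 212552)) = Rational(4727686555, 212552)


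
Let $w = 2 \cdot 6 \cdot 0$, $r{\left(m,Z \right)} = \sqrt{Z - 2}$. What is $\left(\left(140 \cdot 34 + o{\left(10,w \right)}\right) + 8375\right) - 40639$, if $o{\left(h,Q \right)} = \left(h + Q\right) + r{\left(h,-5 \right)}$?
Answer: $-27494 + i \sqrt{7} \approx -27494.0 + 2.6458 i$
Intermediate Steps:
$r{\left(m,Z \right)} = \sqrt{-2 + Z}$
$w = 0$ ($w = 12 \cdot 0 = 0$)
$o{\left(h,Q \right)} = Q + h + i \sqrt{7}$ ($o{\left(h,Q \right)} = \left(h + Q\right) + \sqrt{-2 - 5} = \left(Q + h\right) + \sqrt{-7} = \left(Q + h\right) + i \sqrt{7} = Q + h + i \sqrt{7}$)
$\left(\left(140 \cdot 34 + o{\left(10,w \right)}\right) + 8375\right) - 40639 = \left(\left(140 \cdot 34 + \left(0 + 10 + i \sqrt{7}\right)\right) + 8375\right) - 40639 = \left(\left(4760 + \left(10 + i \sqrt{7}\right)\right) + 8375\right) - 40639 = \left(\left(4770 + i \sqrt{7}\right) + 8375\right) - 40639 = \left(13145 + i \sqrt{7}\right) - 40639 = -27494 + i \sqrt{7}$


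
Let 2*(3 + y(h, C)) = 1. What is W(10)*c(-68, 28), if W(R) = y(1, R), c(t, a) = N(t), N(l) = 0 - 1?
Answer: 5/2 ≈ 2.5000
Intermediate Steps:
N(l) = -1
c(t, a) = -1
y(h, C) = -5/2 (y(h, C) = -3 + (1/2)*1 = -3 + 1/2 = -5/2)
W(R) = -5/2
W(10)*c(-68, 28) = -5/2*(-1) = 5/2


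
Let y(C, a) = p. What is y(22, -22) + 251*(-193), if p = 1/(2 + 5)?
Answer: -339100/7 ≈ -48443.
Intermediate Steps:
p = ⅐ (p = 1/7 = ⅐ ≈ 0.14286)
y(C, a) = ⅐
y(22, -22) + 251*(-193) = ⅐ + 251*(-193) = ⅐ - 48443 = -339100/7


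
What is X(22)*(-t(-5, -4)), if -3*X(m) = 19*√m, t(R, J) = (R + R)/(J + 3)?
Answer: 190*√22/3 ≈ 297.06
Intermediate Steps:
t(R, J) = 2*R/(3 + J) (t(R, J) = (2*R)/(3 + J) = 2*R/(3 + J))
X(m) = -19*√m/3
X(22)*(-t(-5, -4)) = (-19*√22/3)*(-2*(-5)/(3 - 4)) = (-19*√22/3)*(-2*(-5)/(-1)) = (-19*√22/3)*(-2*(-5)*(-1)) = (-19*√22/3)*(-1*10) = -19*√22/3*(-10) = 190*√22/3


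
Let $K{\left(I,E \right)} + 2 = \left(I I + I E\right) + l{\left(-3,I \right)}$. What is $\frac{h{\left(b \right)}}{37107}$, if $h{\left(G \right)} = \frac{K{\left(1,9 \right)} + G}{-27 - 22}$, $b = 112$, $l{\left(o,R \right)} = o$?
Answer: $- \frac{13}{202027} \approx -6.4348 \cdot 10^{-5}$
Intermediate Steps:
$K{\left(I,E \right)} = -5 + I^{2} + E I$ ($K{\left(I,E \right)} = -2 - \left(3 - I E - I I\right) = -2 - \left(3 - I^{2} - E I\right) = -2 + \left(-3 + I^{2} + E I\right) = -5 + I^{2} + E I$)
$h{\left(G \right)} = - \frac{5}{49} - \frac{G}{49}$ ($h{\left(G \right)} = \frac{\left(-5 + 1^{2} + 9 \cdot 1\right) + G}{-27 - 22} = \frac{\left(-5 + 1 + 9\right) + G}{-49} = \left(5 + G\right) \left(- \frac{1}{49}\right) = - \frac{5}{49} - \frac{G}{49}$)
$\frac{h{\left(b \right)}}{37107} = \frac{- \frac{5}{49} - \frac{16}{7}}{37107} = \left(- \frac{5}{49} - \frac{16}{7}\right) \frac{1}{37107} = \left(- \frac{117}{49}\right) \frac{1}{37107} = - \frac{13}{202027}$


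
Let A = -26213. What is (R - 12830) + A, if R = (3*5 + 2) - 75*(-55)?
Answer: -34901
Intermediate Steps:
R = 4142 (R = (15 + 2) + 4125 = 17 + 4125 = 4142)
(R - 12830) + A = (4142 - 12830) - 26213 = -8688 - 26213 = -34901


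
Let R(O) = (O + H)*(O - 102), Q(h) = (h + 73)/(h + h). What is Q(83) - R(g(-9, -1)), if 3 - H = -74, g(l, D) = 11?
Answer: 664742/83 ≈ 8008.9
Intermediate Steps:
Q(h) = (73 + h)/(2*h) (Q(h) = (73 + h)/((2*h)) = (73 + h)*(1/(2*h)) = (73 + h)/(2*h))
H = 77 (H = 3 - 1*(-74) = 3 + 74 = 77)
R(O) = (-102 + O)*(77 + O) (R(O) = (O + 77)*(O - 102) = (77 + O)*(-102 + O) = (-102 + O)*(77 + O))
Q(83) - R(g(-9, -1)) = (1/2)*(73 + 83)/83 - (-7854 + 11**2 - 25*11) = (1/2)*(1/83)*156 - (-7854 + 121 - 275) = 78/83 - 1*(-8008) = 78/83 + 8008 = 664742/83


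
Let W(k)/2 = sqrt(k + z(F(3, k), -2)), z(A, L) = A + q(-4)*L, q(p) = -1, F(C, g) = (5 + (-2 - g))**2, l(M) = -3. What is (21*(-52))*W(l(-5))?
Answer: -2184*sqrt(35) ≈ -12921.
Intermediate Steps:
F(C, g) = (3 - g)**2
z(A, L) = A - L
W(k) = 2*sqrt(2 + k + (-3 + k)**2) (W(k) = 2*sqrt(k + ((-3 + k)**2 - 1*(-2))) = 2*sqrt(k + ((-3 + k)**2 + 2)) = 2*sqrt(k + (2 + (-3 + k)**2)) = 2*sqrt(2 + k + (-3 + k)**2))
(21*(-52))*W(l(-5)) = (21*(-52))*(2*sqrt(2 - 3 + (-3 - 3)**2)) = -2184*sqrt(2 - 3 + (-6)**2) = -2184*sqrt(2 - 3 + 36) = -2184*sqrt(35)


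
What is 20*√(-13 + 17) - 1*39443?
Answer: -39403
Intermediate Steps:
20*√(-13 + 17) - 1*39443 = 20*√4 - 39443 = 20*2 - 39443 = 40 - 39443 = -39403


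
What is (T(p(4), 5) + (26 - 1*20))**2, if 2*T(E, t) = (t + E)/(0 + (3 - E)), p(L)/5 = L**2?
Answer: 703921/23716 ≈ 29.681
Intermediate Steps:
p(L) = 5*L**2
T(E, t) = (E + t)/(2*(3 - E)) (T(E, t) = ((t + E)/(0 + (3 - E)))/2 = ((E + t)/(3 - E))/2 = (E + t)/(2*(3 - E)))
(T(p(4), 5) + (26 - 1*20))**2 = ((-5*4**2 - 1*5)/(2*(-3 + 5*4**2)) + (26 - 1*20))**2 = ((-5*16 - 5)/(2*(-3 + 5*16)) + (26 - 20))**2 = ((-1*80 - 5)/(2*(-3 + 80)) + 6)**2 = ((1/2)*(-80 - 5)/77 + 6)**2 = ((1/2)*(1/77)*(-85) + 6)**2 = (-85/154 + 6)**2 = (839/154)**2 = 703921/23716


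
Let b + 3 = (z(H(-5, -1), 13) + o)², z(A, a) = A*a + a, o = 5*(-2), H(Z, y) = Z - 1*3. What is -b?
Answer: -10198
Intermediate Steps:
H(Z, y) = -3 + Z (H(Z, y) = Z - 3 = -3 + Z)
o = -10
z(A, a) = a + A*a
b = 10198 (b = -3 + (13*(1 + (-3 - 5)) - 10)² = -3 + (13*(1 - 8) - 10)² = -3 + (13*(-7) - 10)² = -3 + (-91 - 10)² = -3 + (-101)² = -3 + 10201 = 10198)
-b = -1*10198 = -10198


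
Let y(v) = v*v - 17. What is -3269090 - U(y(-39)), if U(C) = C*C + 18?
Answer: -5531124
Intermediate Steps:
y(v) = -17 + v² (y(v) = v² - 17 = -17 + v²)
U(C) = 18 + C² (U(C) = C² + 18 = 18 + C²)
-3269090 - U(y(-39)) = -3269090 - (18 + (-17 + (-39)²)²) = -3269090 - (18 + (-17 + 1521)²) = -3269090 - (18 + 1504²) = -3269090 - (18 + 2262016) = -3269090 - 1*2262034 = -3269090 - 2262034 = -5531124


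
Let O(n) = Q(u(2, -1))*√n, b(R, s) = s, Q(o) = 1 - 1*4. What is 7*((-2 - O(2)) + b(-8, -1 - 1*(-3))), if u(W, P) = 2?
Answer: 21*√2 ≈ 29.698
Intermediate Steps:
Q(o) = -3 (Q(o) = 1 - 4 = -3)
O(n) = -3*√n
7*((-2 - O(2)) + b(-8, -1 - 1*(-3))) = 7*((-2 - (-3)*√2) + (-1 - 1*(-3))) = 7*((-2 + 3*√2) + (-1 + 3)) = 7*((-2 + 3*√2) + 2) = 7*(3*√2) = 21*√2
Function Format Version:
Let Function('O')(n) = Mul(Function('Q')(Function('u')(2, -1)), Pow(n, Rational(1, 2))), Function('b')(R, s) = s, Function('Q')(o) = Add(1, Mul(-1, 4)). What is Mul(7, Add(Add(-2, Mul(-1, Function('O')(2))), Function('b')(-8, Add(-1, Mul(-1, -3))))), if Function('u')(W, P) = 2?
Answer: Mul(21, Pow(2, Rational(1, 2))) ≈ 29.698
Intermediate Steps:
Function('Q')(o) = -3 (Function('Q')(o) = Add(1, -4) = -3)
Function('O')(n) = Mul(-3, Pow(n, Rational(1, 2)))
Mul(7, Add(Add(-2, Mul(-1, Function('O')(2))), Function('b')(-8, Add(-1, Mul(-1, -3))))) = Mul(7, Add(Add(-2, Mul(-1, Mul(-3, Pow(2, Rational(1, 2))))), Add(-1, Mul(-1, -3)))) = Mul(7, Add(Add(-2, Mul(3, Pow(2, Rational(1, 2)))), Add(-1, 3))) = Mul(7, Add(Add(-2, Mul(3, Pow(2, Rational(1, 2)))), 2)) = Mul(7, Mul(3, Pow(2, Rational(1, 2)))) = Mul(21, Pow(2, Rational(1, 2)))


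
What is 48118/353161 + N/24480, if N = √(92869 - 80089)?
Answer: 48118/353161 + √355/4080 ≈ 0.14087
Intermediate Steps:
N = 6*√355 (N = √12780 = 6*√355 ≈ 113.05)
48118/353161 + N/24480 = 48118/353161 + (6*√355)/24480 = 48118*(1/353161) + (6*√355)*(1/24480) = 48118/353161 + √355/4080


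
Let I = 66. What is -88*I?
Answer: -5808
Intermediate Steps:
-88*I = -88*66 = -5808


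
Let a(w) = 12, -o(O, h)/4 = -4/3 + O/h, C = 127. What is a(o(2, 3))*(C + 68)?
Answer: 2340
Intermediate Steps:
o(O, h) = 16/3 - 4*O/h (o(O, h) = -4*(-4/3 + O/h) = 16/3 - 4*O/h)
a(o(2, 3))*(C + 68) = 12*(127 + 68) = 12*195 = 2340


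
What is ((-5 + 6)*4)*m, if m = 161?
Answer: 644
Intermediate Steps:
((-5 + 6)*4)*m = ((-5 + 6)*4)*161 = (1*4)*161 = 4*161 = 644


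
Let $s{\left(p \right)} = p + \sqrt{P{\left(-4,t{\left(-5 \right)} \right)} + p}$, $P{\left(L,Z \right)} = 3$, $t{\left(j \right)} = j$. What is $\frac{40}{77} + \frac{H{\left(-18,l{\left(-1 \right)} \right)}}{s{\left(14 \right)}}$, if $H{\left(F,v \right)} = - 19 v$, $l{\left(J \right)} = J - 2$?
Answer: $\frac{68606}{13783} - \frac{57 \sqrt{17}}{179} \approx 3.6646$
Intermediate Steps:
$l{\left(J \right)} = -2 + J$
$s{\left(p \right)} = p + \sqrt{3 + p}$
$\frac{40}{77} + \frac{H{\left(-18,l{\left(-1 \right)} \right)}}{s{\left(14 \right)}} = \frac{40}{77} + \frac{\left(-19\right) \left(-2 - 1\right)}{14 + \sqrt{3 + 14}} = 40 \cdot \frac{1}{77} + \frac{\left(-19\right) \left(-3\right)}{14 + \sqrt{17}} = \frac{40}{77} + \frac{57}{14 + \sqrt{17}}$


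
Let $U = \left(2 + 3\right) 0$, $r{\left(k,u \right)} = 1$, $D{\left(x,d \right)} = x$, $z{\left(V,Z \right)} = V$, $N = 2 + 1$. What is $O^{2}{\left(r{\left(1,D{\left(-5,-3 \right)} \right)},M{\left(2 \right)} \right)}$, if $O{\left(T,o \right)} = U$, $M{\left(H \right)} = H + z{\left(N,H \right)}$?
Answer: $0$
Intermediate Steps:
$N = 3$
$M{\left(H \right)} = 3 + H$ ($M{\left(H \right)} = H + 3 = 3 + H$)
$U = 0$ ($U = 5 \cdot 0 = 0$)
$O{\left(T,o \right)} = 0$
$O^{2}{\left(r{\left(1,D{\left(-5,-3 \right)} \right)},M{\left(2 \right)} \right)} = 0^{2} = 0$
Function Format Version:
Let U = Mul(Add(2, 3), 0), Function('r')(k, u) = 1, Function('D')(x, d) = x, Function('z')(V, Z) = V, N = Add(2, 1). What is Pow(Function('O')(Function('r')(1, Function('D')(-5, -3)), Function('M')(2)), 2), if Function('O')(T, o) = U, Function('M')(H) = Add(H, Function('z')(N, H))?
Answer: 0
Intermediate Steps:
N = 3
Function('M')(H) = Add(3, H) (Function('M')(H) = Add(H, 3) = Add(3, H))
U = 0 (U = Mul(5, 0) = 0)
Function('O')(T, o) = 0
Pow(Function('O')(Function('r')(1, Function('D')(-5, -3)), Function('M')(2)), 2) = Pow(0, 2) = 0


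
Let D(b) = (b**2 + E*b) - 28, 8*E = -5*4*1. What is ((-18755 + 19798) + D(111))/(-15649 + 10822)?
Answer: -26117/9654 ≈ -2.7053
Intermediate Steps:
E = -5/2 (E = (-5*4*1)/8 = (-20*1)/8 = (1/8)*(-20) = -5/2 ≈ -2.5000)
D(b) = -28 + b**2 - 5*b/2 (D(b) = (b**2 - 5*b/2) - 28 = -28 + b**2 - 5*b/2)
((-18755 + 19798) + D(111))/(-15649 + 10822) = ((-18755 + 19798) + (-28 + 111**2 - 5/2*111))/(-15649 + 10822) = (1043 + (-28 + 12321 - 555/2))/(-4827) = (1043 + 24031/2)*(-1/4827) = (26117/2)*(-1/4827) = -26117/9654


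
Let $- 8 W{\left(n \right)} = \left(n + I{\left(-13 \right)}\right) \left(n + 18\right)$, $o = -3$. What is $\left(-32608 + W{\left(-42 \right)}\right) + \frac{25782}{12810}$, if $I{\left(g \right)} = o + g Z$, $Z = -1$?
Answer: $- \frac{69818743}{2135} \approx -32702.0$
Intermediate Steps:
$I{\left(g \right)} = -3 - g$ ($I{\left(g \right)} = -3 + g \left(-1\right) = -3 - g$)
$W{\left(n \right)} = - \frac{\left(10 + n\right) \left(18 + n\right)}{8}$ ($W{\left(n \right)} = - \frac{\left(n - -10\right) \left(n + 18\right)}{8} = - \frac{\left(n + \left(-3 + 13\right)\right) \left(18 + n\right)}{8} = - \frac{\left(n + 10\right) \left(18 + n\right)}{8} = - \frac{\left(10 + n\right) \left(18 + n\right)}{8}$)
$\left(-32608 + W{\left(-42 \right)}\right) + \frac{25782}{12810} = \left(-32608 - \left(- \frac{249}{2} + \frac{441}{2}\right)\right) + \frac{25782}{12810} = \left(-32608 - 96\right) + 25782 \cdot \frac{1}{12810} = \left(-32608 - 96\right) + \frac{4297}{2135} = -32704 + \frac{4297}{2135} = - \frac{69818743}{2135}$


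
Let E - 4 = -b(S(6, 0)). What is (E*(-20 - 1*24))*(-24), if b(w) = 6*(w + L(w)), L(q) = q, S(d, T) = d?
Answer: -71808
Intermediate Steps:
b(w) = 12*w (b(w) = 6*(w + w) = 6*(2*w) = 12*w)
E = -68 (E = 4 - 12*6 = 4 - 1*72 = 4 - 72 = -68)
(E*(-20 - 1*24))*(-24) = -68*(-20 - 1*24)*(-24) = -68*(-20 - 24)*(-24) = -68*(-44)*(-24) = 2992*(-24) = -71808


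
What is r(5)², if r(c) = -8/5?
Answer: 64/25 ≈ 2.5600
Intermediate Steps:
r(c) = -8/5
r(5)² = (-8/5)² = 64/25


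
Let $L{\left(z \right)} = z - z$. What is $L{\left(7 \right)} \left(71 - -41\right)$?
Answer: $0$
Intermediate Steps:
$L{\left(z \right)} = 0$
$L{\left(7 \right)} \left(71 - -41\right) = 0 \left(71 - -41\right) = 0 \left(71 + 41\right) = 0 \cdot 112 = 0$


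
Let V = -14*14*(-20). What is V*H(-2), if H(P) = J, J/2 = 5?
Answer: 39200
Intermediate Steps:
J = 10 (J = 2*5 = 10)
H(P) = 10
V = 3920 (V = -196*(-20) = 3920)
V*H(-2) = 3920*10 = 39200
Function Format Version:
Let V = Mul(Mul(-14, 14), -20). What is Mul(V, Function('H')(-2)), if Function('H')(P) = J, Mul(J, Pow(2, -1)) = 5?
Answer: 39200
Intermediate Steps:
J = 10 (J = Mul(2, 5) = 10)
Function('H')(P) = 10
V = 3920 (V = Mul(-196, -20) = 3920)
Mul(V, Function('H')(-2)) = Mul(3920, 10) = 39200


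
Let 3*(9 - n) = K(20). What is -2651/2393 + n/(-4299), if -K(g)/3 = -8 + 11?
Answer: -3808455/3429169 ≈ -1.1106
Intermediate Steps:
K(g) = -9 (K(g) = -3*(-8 + 11) = -3*3 = -9)
n = 12 (n = 9 - 1/3*(-9) = 9 + 3 = 12)
-2651/2393 + n/(-4299) = -2651/2393 + 12/(-4299) = -2651*1/2393 + 12*(-1/4299) = -2651/2393 - 4/1433 = -3808455/3429169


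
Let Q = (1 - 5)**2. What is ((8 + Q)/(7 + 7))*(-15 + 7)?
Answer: -96/7 ≈ -13.714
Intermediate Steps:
Q = 16 (Q = (-4)**2 = 16)
((8 + Q)/(7 + 7))*(-15 + 7) = ((8 + 16)/(7 + 7))*(-15 + 7) = (24/14)*(-8) = (24*(1/14))*(-8) = (12/7)*(-8) = -96/7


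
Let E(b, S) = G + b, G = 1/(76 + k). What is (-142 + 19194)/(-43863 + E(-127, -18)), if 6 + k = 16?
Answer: -1638472/3783139 ≈ -0.43310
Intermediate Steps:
k = 10 (k = -6 + 16 = 10)
G = 1/86 (G = 1/(76 + 10) = 1/86 ≈ 0.011628)
E(b, S) = 1/86 + b
(-142 + 19194)/(-43863 + E(-127, -18)) = (-142 + 19194)/(-43863 + (1/86 - 127)) = 19052/(-43863 - 10921/86) = 19052/(-3783139/86) = 19052*(-86/3783139) = -1638472/3783139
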